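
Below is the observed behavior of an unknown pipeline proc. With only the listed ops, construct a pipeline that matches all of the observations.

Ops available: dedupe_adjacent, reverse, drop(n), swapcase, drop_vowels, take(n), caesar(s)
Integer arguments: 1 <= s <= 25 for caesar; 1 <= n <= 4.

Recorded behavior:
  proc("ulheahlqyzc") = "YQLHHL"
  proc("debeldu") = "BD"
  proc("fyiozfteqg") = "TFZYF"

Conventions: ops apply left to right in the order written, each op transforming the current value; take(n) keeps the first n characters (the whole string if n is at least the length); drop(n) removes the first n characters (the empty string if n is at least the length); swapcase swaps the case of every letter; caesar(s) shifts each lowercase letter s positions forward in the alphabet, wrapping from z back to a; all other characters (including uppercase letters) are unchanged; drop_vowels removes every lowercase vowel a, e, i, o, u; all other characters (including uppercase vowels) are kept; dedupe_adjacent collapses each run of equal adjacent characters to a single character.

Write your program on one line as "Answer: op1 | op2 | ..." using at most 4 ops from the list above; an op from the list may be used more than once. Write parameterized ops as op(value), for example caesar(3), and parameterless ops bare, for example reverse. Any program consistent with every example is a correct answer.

reverse | drop_vowels | swapcase | drop(2)

Check, running the answer program on each example:
  "ulheahlqyzc" -> "czyqlhaehlu" -> "czyqlhhl" -> "CZYQLHHL" -> "YQLHHL"
  "debeldu" -> "udlebed" -> "dlbd" -> "DLBD" -> "BD"
  "fyiozfteqg" -> "gqetfzoiyf" -> "gqtfzyf" -> "GQTFZYF" -> "TFZYF"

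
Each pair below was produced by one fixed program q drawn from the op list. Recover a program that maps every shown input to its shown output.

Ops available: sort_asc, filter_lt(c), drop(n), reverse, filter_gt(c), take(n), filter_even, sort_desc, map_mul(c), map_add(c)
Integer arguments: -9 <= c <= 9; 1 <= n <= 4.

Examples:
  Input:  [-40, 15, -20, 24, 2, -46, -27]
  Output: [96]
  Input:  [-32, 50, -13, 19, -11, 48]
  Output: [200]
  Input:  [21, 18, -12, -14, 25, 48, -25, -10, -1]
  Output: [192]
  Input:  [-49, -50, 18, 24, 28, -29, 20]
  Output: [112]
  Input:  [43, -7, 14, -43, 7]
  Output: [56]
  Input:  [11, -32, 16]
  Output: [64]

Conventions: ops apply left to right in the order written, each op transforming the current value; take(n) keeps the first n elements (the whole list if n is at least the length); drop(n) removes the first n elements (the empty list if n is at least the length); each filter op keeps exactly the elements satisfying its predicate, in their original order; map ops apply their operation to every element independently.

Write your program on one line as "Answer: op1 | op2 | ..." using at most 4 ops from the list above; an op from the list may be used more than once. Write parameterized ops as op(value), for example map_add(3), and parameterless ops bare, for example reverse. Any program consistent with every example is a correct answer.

filter_even | map_mul(4) | sort_desc | take(1)

Check, running the answer program on each example:
  [-40, 15, -20, 24, 2, -46, -27] -> [-40, -20, 24, 2, -46] -> [-160, -80, 96, 8, -184] -> [96, 8, -80, -160, -184] -> [96]
  [-32, 50, -13, 19, -11, 48] -> [-32, 50, 48] -> [-128, 200, 192] -> [200, 192, -128] -> [200]
  [21, 18, -12, -14, 25, 48, -25, -10, -1] -> [18, -12, -14, 48, -10] -> [72, -48, -56, 192, -40] -> [192, 72, -40, -48, -56] -> [192]
  [-49, -50, 18, 24, 28, -29, 20] -> [-50, 18, 24, 28, 20] -> [-200, 72, 96, 112, 80] -> [112, 96, 80, 72, -200] -> [112]
  [43, -7, 14, -43, 7] -> [14] -> [56] -> [56] -> [56]
  [11, -32, 16] -> [-32, 16] -> [-128, 64] -> [64, -128] -> [64]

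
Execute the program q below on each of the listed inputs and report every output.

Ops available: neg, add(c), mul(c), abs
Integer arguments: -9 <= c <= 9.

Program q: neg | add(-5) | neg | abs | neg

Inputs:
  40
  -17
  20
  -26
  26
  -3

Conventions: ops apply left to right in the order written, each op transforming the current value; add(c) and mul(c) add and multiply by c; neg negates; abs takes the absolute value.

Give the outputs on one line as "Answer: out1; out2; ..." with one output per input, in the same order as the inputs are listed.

-45; -12; -25; -21; -31; -2

Execution, op by op:
  40 -> -40 -> -45 -> 45 -> 45 -> -45
  -17 -> 17 -> 12 -> -12 -> 12 -> -12
  20 -> -20 -> -25 -> 25 -> 25 -> -25
  -26 -> 26 -> 21 -> -21 -> 21 -> -21
  26 -> -26 -> -31 -> 31 -> 31 -> -31
  -3 -> 3 -> -2 -> 2 -> 2 -> -2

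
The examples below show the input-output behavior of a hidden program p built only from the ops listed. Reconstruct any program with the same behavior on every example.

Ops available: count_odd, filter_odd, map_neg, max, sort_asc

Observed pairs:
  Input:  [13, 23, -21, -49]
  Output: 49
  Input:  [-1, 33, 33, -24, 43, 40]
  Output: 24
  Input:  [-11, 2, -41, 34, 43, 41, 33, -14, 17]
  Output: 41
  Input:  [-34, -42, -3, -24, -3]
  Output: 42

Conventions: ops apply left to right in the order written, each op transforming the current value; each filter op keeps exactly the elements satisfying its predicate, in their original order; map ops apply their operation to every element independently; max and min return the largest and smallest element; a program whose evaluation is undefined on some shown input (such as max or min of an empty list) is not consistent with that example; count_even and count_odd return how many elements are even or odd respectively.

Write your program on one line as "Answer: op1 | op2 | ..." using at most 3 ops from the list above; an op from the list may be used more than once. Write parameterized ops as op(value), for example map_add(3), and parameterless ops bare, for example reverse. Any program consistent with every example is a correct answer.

map_neg | sort_asc | max

Check, running the answer program on each example:
  [13, 23, -21, -49] -> [-13, -23, 21, 49] -> [-23, -13, 21, 49] -> 49
  [-1, 33, 33, -24, 43, 40] -> [1, -33, -33, 24, -43, -40] -> [-43, -40, -33, -33, 1, 24] -> 24
  [-11, 2, -41, 34, 43, 41, 33, -14, 17] -> [11, -2, 41, -34, -43, -41, -33, 14, -17] -> [-43, -41, -34, -33, -17, -2, 11, 14, 41] -> 41
  [-34, -42, -3, -24, -3] -> [34, 42, 3, 24, 3] -> [3, 3, 24, 34, 42] -> 42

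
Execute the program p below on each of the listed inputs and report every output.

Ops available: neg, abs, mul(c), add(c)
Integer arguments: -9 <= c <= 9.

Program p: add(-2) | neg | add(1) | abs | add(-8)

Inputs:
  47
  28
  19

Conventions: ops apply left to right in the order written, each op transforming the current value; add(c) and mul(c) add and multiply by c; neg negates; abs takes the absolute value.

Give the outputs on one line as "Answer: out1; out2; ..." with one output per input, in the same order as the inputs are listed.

36; 17; 8

Execution, op by op:
  47 -> 45 -> -45 -> -44 -> 44 -> 36
  28 -> 26 -> -26 -> -25 -> 25 -> 17
  19 -> 17 -> -17 -> -16 -> 16 -> 8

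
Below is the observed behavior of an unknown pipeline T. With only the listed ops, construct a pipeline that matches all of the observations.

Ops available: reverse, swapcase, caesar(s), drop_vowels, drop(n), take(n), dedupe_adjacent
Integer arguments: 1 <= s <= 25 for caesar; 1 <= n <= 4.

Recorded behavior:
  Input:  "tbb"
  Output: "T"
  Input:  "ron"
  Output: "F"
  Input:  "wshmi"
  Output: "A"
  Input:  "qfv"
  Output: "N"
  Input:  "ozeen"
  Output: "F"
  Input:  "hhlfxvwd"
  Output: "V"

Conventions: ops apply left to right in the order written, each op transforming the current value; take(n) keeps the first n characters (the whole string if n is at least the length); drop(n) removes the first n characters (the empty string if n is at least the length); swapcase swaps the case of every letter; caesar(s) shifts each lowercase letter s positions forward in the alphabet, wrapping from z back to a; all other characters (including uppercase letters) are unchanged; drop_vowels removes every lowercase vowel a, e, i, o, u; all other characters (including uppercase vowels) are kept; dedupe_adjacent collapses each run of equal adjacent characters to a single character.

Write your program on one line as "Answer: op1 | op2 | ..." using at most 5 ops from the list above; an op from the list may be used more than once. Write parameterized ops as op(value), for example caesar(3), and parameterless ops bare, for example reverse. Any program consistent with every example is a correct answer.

dedupe_adjacent | caesar(18) | reverse | take(1) | swapcase

Check, running the answer program on each example:
  "tbb" -> "tb" -> "lt" -> "tl" -> "t" -> "T"
  "ron" -> "ron" -> "jgf" -> "fgj" -> "f" -> "F"
  "wshmi" -> "wshmi" -> "okzea" -> "aezko" -> "a" -> "A"
  "qfv" -> "qfv" -> "ixn" -> "nxi" -> "n" -> "N"
  "ozeen" -> "ozen" -> "grwf" -> "fwrg" -> "f" -> "F"
  "hhlfxvwd" -> "hlfxvwd" -> "zdxpnov" -> "vonpxdz" -> "v" -> "V"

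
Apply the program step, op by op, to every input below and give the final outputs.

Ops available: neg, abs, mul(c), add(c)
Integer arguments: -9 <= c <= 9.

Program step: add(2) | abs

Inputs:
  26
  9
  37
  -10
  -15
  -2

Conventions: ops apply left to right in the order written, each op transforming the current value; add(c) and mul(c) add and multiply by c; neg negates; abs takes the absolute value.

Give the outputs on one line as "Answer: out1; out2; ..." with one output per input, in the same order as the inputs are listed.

Execution, op by op:
  26 -> 28 -> 28
  9 -> 11 -> 11
  37 -> 39 -> 39
  -10 -> -8 -> 8
  -15 -> -13 -> 13
  -2 -> 0 -> 0

28; 11; 39; 8; 13; 0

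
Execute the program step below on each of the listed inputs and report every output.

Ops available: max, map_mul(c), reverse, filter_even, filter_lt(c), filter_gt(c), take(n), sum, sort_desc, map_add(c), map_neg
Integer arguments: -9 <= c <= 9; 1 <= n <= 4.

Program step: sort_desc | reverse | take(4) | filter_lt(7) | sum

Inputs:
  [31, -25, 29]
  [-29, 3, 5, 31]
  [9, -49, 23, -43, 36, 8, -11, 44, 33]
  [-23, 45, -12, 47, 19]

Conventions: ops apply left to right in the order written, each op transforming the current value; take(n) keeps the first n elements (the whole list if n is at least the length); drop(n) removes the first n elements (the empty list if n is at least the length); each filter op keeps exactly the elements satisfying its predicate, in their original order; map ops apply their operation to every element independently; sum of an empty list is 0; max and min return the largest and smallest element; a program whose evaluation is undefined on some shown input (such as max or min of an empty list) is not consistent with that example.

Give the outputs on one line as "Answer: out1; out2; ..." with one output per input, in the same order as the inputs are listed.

-25; -21; -103; -35

Execution, op by op:
  [31, -25, 29] -> [31, 29, -25] -> [-25, 29, 31] -> [-25, 29, 31] -> [-25] -> -25
  [-29, 3, 5, 31] -> [31, 5, 3, -29] -> [-29, 3, 5, 31] -> [-29, 3, 5, 31] -> [-29, 3, 5] -> -21
  [9, -49, 23, -43, 36, 8, -11, 44, 33] -> [44, 36, 33, 23, 9, 8, -11, -43, -49] -> [-49, -43, -11, 8, 9, 23, 33, 36, 44] -> [-49, -43, -11, 8] -> [-49, -43, -11] -> -103
  [-23, 45, -12, 47, 19] -> [47, 45, 19, -12, -23] -> [-23, -12, 19, 45, 47] -> [-23, -12, 19, 45] -> [-23, -12] -> -35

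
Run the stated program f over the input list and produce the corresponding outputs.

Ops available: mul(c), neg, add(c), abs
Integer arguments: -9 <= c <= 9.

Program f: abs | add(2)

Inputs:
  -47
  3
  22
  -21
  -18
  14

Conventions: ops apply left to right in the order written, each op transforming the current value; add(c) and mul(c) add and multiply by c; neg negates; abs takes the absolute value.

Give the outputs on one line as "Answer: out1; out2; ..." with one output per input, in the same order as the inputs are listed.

Execution, op by op:
  -47 -> 47 -> 49
  3 -> 3 -> 5
  22 -> 22 -> 24
  -21 -> 21 -> 23
  -18 -> 18 -> 20
  14 -> 14 -> 16

49; 5; 24; 23; 20; 16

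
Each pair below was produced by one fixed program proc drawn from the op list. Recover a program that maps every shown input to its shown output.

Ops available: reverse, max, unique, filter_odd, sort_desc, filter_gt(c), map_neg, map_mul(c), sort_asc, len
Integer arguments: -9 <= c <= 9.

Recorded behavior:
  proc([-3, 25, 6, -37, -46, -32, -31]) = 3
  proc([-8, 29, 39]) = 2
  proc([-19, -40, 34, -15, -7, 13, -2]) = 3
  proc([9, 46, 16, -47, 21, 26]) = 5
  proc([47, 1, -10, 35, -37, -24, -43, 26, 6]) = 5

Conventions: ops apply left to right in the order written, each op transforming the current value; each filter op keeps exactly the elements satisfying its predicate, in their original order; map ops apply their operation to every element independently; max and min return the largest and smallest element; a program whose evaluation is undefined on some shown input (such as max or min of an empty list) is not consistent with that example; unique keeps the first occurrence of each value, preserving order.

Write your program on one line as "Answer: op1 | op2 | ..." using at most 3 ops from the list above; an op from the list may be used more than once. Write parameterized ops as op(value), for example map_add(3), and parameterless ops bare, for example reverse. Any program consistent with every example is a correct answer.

filter_gt(-7) | len

Check, running the answer program on each example:
  [-3, 25, 6, -37, -46, -32, -31] -> [-3, 25, 6] -> 3
  [-8, 29, 39] -> [29, 39] -> 2
  [-19, -40, 34, -15, -7, 13, -2] -> [34, 13, -2] -> 3
  [9, 46, 16, -47, 21, 26] -> [9, 46, 16, 21, 26] -> 5
  [47, 1, -10, 35, -37, -24, -43, 26, 6] -> [47, 1, 35, 26, 6] -> 5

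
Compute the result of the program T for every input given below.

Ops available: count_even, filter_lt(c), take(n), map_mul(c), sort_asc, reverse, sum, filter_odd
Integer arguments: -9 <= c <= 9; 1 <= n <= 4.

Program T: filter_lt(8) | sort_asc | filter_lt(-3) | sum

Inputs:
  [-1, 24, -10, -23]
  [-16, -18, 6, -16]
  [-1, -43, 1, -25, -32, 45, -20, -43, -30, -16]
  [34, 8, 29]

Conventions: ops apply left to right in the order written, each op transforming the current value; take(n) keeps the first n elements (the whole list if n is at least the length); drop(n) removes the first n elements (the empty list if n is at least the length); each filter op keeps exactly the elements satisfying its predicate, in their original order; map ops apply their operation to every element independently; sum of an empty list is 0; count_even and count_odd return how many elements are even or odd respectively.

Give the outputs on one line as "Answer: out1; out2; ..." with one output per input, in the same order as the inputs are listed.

-33; -50; -209; 0

Execution, op by op:
  [-1, 24, -10, -23] -> [-1, -10, -23] -> [-23, -10, -1] -> [-23, -10] -> -33
  [-16, -18, 6, -16] -> [-16, -18, 6, -16] -> [-18, -16, -16, 6] -> [-18, -16, -16] -> -50
  [-1, -43, 1, -25, -32, 45, -20, -43, -30, -16] -> [-1, -43, 1, -25, -32, -20, -43, -30, -16] -> [-43, -43, -32, -30, -25, -20, -16, -1, 1] -> [-43, -43, -32, -30, -25, -20, -16] -> -209
  [34, 8, 29] -> [] -> [] -> [] -> 0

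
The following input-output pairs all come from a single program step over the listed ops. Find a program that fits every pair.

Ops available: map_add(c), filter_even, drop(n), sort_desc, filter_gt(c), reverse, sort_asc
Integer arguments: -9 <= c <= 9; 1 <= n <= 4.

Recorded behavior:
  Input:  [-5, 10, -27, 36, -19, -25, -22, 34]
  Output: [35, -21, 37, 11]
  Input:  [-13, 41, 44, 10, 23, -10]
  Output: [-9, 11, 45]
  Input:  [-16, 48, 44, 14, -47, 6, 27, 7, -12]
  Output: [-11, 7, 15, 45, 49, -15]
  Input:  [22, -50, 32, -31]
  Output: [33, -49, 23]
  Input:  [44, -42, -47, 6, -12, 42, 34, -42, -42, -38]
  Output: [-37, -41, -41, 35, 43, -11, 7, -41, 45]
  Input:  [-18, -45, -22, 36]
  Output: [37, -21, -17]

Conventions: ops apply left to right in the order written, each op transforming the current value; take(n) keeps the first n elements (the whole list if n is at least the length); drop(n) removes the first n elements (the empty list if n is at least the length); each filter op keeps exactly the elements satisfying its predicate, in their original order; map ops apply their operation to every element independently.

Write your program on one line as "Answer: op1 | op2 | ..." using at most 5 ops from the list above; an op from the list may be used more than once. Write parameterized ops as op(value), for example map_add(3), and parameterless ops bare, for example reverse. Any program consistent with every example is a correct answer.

filter_even | map_add(-6) | reverse | map_add(7)

Check, running the answer program on each example:
  [-5, 10, -27, 36, -19, -25, -22, 34] -> [10, 36, -22, 34] -> [4, 30, -28, 28] -> [28, -28, 30, 4] -> [35, -21, 37, 11]
  [-13, 41, 44, 10, 23, -10] -> [44, 10, -10] -> [38, 4, -16] -> [-16, 4, 38] -> [-9, 11, 45]
  [-16, 48, 44, 14, -47, 6, 27, 7, -12] -> [-16, 48, 44, 14, 6, -12] -> [-22, 42, 38, 8, 0, -18] -> [-18, 0, 8, 38, 42, -22] -> [-11, 7, 15, 45, 49, -15]
  [22, -50, 32, -31] -> [22, -50, 32] -> [16, -56, 26] -> [26, -56, 16] -> [33, -49, 23]
  [44, -42, -47, 6, -12, 42, 34, -42, -42, -38] -> [44, -42, 6, -12, 42, 34, -42, -42, -38] -> [38, -48, 0, -18, 36, 28, -48, -48, -44] -> [-44, -48, -48, 28, 36, -18, 0, -48, 38] -> [-37, -41, -41, 35, 43, -11, 7, -41, 45]
  [-18, -45, -22, 36] -> [-18, -22, 36] -> [-24, -28, 30] -> [30, -28, -24] -> [37, -21, -17]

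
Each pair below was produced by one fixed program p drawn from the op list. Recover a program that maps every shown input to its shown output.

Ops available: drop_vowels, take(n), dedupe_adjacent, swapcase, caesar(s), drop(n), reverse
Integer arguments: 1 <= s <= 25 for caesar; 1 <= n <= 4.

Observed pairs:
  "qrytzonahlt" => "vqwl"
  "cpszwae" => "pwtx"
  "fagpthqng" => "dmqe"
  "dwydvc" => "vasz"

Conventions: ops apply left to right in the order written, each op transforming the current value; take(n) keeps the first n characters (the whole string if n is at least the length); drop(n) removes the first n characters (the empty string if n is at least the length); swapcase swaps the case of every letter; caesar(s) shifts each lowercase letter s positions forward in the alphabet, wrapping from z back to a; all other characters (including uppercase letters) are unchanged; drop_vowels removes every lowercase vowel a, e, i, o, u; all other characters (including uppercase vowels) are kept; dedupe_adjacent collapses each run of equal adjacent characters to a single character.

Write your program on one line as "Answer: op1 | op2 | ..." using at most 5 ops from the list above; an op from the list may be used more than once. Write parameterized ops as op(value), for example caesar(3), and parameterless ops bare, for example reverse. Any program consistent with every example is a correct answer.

drop(2) | caesar(6) | take(4) | caesar(17)

Check, running the answer program on each example:
  "qrytzonahlt" -> "ytzonahlt" -> "ezfutgnrz" -> "ezfu" -> "vqwl"
  "cpszwae" -> "szwae" -> "yfcgk" -> "yfcg" -> "pwtx"
  "fagpthqng" -> "gpthqng" -> "mvznwtm" -> "mvzn" -> "dmqe"
  "dwydvc" -> "ydvc" -> "ejbi" -> "ejbi" -> "vasz"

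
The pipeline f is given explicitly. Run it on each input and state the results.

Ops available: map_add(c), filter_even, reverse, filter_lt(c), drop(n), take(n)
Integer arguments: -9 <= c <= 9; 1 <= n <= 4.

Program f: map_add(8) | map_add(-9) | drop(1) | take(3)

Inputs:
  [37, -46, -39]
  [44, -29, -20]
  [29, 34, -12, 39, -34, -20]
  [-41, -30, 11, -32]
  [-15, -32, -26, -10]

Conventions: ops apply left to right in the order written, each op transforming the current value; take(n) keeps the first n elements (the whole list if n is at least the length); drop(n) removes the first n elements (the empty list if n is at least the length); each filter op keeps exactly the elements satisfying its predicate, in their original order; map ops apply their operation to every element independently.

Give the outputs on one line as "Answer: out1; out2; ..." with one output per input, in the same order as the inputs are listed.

Execution, op by op:
  [37, -46, -39] -> [45, -38, -31] -> [36, -47, -40] -> [-47, -40] -> [-47, -40]
  [44, -29, -20] -> [52, -21, -12] -> [43, -30, -21] -> [-30, -21] -> [-30, -21]
  [29, 34, -12, 39, -34, -20] -> [37, 42, -4, 47, -26, -12] -> [28, 33, -13, 38, -35, -21] -> [33, -13, 38, -35, -21] -> [33, -13, 38]
  [-41, -30, 11, -32] -> [-33, -22, 19, -24] -> [-42, -31, 10, -33] -> [-31, 10, -33] -> [-31, 10, -33]
  [-15, -32, -26, -10] -> [-7, -24, -18, -2] -> [-16, -33, -27, -11] -> [-33, -27, -11] -> [-33, -27, -11]

[-47, -40]; [-30, -21]; [33, -13, 38]; [-31, 10, -33]; [-33, -27, -11]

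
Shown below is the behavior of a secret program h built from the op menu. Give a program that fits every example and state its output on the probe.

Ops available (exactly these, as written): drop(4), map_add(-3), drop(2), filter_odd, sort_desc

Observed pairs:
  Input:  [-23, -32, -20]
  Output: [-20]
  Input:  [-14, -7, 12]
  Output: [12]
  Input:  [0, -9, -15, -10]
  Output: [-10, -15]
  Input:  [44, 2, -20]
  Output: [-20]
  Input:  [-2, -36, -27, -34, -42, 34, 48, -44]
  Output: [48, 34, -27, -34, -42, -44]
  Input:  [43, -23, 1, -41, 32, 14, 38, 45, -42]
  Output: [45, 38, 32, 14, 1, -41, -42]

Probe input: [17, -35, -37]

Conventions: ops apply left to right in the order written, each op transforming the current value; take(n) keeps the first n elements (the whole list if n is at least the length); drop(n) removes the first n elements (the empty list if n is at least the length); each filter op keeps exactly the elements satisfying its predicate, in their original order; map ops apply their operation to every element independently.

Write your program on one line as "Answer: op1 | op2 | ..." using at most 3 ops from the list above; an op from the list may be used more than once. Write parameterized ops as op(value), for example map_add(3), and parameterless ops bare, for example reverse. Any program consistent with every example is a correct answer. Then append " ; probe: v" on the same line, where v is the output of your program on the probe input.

drop(2) | sort_desc ; probe: [-37]

Check, running the answer program on each example:
  [-23, -32, -20] -> [-20] -> [-20]
  [-14, -7, 12] -> [12] -> [12]
  [0, -9, -15, -10] -> [-15, -10] -> [-10, -15]
  [44, 2, -20] -> [-20] -> [-20]
  [-2, -36, -27, -34, -42, 34, 48, -44] -> [-27, -34, -42, 34, 48, -44] -> [48, 34, -27, -34, -42, -44]
  [43, -23, 1, -41, 32, 14, 38, 45, -42] -> [1, -41, 32, 14, 38, 45, -42] -> [45, 38, 32, 14, 1, -41, -42]
  probe: [17, -35, -37] -> [-37] -> [-37]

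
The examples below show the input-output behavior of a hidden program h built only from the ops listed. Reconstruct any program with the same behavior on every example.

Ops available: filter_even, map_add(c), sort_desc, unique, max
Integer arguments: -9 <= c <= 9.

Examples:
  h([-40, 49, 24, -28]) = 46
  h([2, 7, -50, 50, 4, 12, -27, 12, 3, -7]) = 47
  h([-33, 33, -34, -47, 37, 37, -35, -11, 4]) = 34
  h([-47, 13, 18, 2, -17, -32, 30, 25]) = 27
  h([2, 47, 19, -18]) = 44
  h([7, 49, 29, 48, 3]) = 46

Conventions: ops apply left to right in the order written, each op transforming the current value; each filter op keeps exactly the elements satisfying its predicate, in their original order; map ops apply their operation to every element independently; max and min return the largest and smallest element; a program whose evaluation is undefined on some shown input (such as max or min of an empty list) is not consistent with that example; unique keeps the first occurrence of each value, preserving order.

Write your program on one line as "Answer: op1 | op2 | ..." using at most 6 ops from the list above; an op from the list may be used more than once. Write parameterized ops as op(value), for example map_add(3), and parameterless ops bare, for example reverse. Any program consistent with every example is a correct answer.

map_add(-9) | unique | sort_desc | map_add(6) | max

Check, running the answer program on each example:
  [-40, 49, 24, -28] -> [-49, 40, 15, -37] -> [-49, 40, 15, -37] -> [40, 15, -37, -49] -> [46, 21, -31, -43] -> 46
  [2, 7, -50, 50, 4, 12, -27, 12, 3, -7] -> [-7, -2, -59, 41, -5, 3, -36, 3, -6, -16] -> [-7, -2, -59, 41, -5, 3, -36, -6, -16] -> [41, 3, -2, -5, -6, -7, -16, -36, -59] -> [47, 9, 4, 1, 0, -1, -10, -30, -53] -> 47
  [-33, 33, -34, -47, 37, 37, -35, -11, 4] -> [-42, 24, -43, -56, 28, 28, -44, -20, -5] -> [-42, 24, -43, -56, 28, -44, -20, -5] -> [28, 24, -5, -20, -42, -43, -44, -56] -> [34, 30, 1, -14, -36, -37, -38, -50] -> 34
  [-47, 13, 18, 2, -17, -32, 30, 25] -> [-56, 4, 9, -7, -26, -41, 21, 16] -> [-56, 4, 9, -7, -26, -41, 21, 16] -> [21, 16, 9, 4, -7, -26, -41, -56] -> [27, 22, 15, 10, -1, -20, -35, -50] -> 27
  [2, 47, 19, -18] -> [-7, 38, 10, -27] -> [-7, 38, 10, -27] -> [38, 10, -7, -27] -> [44, 16, -1, -21] -> 44
  [7, 49, 29, 48, 3] -> [-2, 40, 20, 39, -6] -> [-2, 40, 20, 39, -6] -> [40, 39, 20, -2, -6] -> [46, 45, 26, 4, 0] -> 46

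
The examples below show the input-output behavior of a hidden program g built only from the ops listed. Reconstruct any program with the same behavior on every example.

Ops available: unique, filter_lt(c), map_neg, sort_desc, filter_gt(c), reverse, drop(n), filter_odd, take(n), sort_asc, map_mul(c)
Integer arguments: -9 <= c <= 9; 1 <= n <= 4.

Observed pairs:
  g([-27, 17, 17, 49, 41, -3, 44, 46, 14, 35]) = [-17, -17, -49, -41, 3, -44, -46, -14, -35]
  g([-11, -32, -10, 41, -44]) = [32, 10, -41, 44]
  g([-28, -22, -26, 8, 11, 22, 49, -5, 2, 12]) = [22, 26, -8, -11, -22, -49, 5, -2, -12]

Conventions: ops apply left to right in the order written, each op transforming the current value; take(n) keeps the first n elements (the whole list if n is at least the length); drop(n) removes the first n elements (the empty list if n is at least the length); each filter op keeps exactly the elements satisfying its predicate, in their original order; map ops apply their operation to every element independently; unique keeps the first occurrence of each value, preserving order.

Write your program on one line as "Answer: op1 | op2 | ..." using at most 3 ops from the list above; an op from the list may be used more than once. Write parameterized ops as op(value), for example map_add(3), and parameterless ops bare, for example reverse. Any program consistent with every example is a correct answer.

drop(1) | map_neg

Check, running the answer program on each example:
  [-27, 17, 17, 49, 41, -3, 44, 46, 14, 35] -> [17, 17, 49, 41, -3, 44, 46, 14, 35] -> [-17, -17, -49, -41, 3, -44, -46, -14, -35]
  [-11, -32, -10, 41, -44] -> [-32, -10, 41, -44] -> [32, 10, -41, 44]
  [-28, -22, -26, 8, 11, 22, 49, -5, 2, 12] -> [-22, -26, 8, 11, 22, 49, -5, 2, 12] -> [22, 26, -8, -11, -22, -49, 5, -2, -12]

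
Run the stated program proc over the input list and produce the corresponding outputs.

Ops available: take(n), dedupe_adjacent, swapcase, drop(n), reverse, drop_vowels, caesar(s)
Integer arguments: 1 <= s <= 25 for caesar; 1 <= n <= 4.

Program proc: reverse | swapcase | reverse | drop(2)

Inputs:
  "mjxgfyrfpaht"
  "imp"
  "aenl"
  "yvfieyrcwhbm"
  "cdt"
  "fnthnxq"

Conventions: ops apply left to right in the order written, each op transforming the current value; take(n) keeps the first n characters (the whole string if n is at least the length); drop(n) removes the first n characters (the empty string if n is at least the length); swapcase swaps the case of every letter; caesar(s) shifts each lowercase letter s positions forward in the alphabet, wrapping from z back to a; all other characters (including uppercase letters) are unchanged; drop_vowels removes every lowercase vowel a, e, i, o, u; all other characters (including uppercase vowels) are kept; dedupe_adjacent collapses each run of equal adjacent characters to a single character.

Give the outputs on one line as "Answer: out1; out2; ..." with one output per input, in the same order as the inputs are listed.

"XGFYRFPAHT"; "P"; "NL"; "FIEYRCWHBM"; "T"; "THNXQ"

Execution, op by op:
  "mjxgfyrfpaht" -> "thapfryfgxjm" -> "THAPFRYFGXJM" -> "MJXGFYRFPAHT" -> "XGFYRFPAHT"
  "imp" -> "pmi" -> "PMI" -> "IMP" -> "P"
  "aenl" -> "lnea" -> "LNEA" -> "AENL" -> "NL"
  "yvfieyrcwhbm" -> "mbhwcryeifvy" -> "MBHWCRYEIFVY" -> "YVFIEYRCWHBM" -> "FIEYRCWHBM"
  "cdt" -> "tdc" -> "TDC" -> "CDT" -> "T"
  "fnthnxq" -> "qxnhtnf" -> "QXNHTNF" -> "FNTHNXQ" -> "THNXQ"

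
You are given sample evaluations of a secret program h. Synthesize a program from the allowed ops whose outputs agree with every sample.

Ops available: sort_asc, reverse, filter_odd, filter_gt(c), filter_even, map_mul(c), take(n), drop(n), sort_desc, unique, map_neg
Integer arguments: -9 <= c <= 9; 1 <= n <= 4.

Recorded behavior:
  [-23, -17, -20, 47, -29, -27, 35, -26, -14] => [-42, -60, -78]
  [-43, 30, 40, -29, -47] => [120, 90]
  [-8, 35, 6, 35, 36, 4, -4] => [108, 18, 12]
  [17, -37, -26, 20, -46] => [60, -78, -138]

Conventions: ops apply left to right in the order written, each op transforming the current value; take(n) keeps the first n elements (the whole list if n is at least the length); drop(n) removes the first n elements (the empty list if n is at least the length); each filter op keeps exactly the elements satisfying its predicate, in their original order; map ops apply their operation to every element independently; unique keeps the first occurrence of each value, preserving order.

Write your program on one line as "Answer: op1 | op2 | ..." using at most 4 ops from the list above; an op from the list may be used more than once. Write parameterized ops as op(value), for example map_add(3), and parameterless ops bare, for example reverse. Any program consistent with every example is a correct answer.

filter_even | sort_desc | map_mul(3) | take(3)

Check, running the answer program on each example:
  [-23, -17, -20, 47, -29, -27, 35, -26, -14] -> [-20, -26, -14] -> [-14, -20, -26] -> [-42, -60, -78] -> [-42, -60, -78]
  [-43, 30, 40, -29, -47] -> [30, 40] -> [40, 30] -> [120, 90] -> [120, 90]
  [-8, 35, 6, 35, 36, 4, -4] -> [-8, 6, 36, 4, -4] -> [36, 6, 4, -4, -8] -> [108, 18, 12, -12, -24] -> [108, 18, 12]
  [17, -37, -26, 20, -46] -> [-26, 20, -46] -> [20, -26, -46] -> [60, -78, -138] -> [60, -78, -138]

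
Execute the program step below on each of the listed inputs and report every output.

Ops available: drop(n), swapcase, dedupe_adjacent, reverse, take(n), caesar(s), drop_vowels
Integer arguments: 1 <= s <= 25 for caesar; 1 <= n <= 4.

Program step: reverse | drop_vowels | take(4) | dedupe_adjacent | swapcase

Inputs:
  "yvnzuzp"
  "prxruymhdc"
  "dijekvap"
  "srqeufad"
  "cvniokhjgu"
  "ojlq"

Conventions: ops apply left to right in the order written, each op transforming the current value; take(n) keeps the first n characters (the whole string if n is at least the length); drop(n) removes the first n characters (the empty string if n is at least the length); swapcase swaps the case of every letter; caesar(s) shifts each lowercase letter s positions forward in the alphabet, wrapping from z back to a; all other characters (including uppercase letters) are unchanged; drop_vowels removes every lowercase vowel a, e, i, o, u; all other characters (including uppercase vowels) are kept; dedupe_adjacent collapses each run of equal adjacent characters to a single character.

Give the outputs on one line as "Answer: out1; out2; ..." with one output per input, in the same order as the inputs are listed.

"PZN"; "CDHM"; "PVKJ"; "DFQR"; "GJHK"; "QLJ"

Execution, op by op:
  "yvnzuzp" -> "pzuznvy" -> "pzznvy" -> "pzzn" -> "pzn" -> "PZN"
  "prxruymhdc" -> "cdhmyurxrp" -> "cdhmyrxrp" -> "cdhm" -> "cdhm" -> "CDHM"
  "dijekvap" -> "pavkejid" -> "pvkjd" -> "pvkj" -> "pvkj" -> "PVKJ"
  "srqeufad" -> "dafueqrs" -> "dfqrs" -> "dfqr" -> "dfqr" -> "DFQR"
  "cvniokhjgu" -> "ugjhkoinvc" -> "gjhknvc" -> "gjhk" -> "gjhk" -> "GJHK"
  "ojlq" -> "qljo" -> "qlj" -> "qlj" -> "qlj" -> "QLJ"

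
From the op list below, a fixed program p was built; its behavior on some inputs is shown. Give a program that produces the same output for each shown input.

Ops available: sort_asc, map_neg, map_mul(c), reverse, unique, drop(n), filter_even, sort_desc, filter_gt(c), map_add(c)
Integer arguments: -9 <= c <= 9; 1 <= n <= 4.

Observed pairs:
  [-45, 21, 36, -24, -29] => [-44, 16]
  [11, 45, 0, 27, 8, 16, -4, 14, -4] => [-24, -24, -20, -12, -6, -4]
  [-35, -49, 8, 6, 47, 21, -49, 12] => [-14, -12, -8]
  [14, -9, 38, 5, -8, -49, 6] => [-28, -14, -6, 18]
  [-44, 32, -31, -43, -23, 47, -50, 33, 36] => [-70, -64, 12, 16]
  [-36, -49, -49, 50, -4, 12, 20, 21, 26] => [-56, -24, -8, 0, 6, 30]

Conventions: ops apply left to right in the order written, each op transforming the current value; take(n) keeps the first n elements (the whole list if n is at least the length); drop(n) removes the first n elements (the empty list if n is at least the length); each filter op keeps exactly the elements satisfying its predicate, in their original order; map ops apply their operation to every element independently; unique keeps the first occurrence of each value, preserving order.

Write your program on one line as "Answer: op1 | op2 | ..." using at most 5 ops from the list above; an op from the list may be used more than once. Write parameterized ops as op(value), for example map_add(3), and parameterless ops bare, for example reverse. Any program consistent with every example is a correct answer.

map_add(-4) | filter_even | map_add(-7) | map_add(-9) | sort_asc

Check, running the answer program on each example:
  [-45, 21, 36, -24, -29] -> [-49, 17, 32, -28, -33] -> [32, -28] -> [25, -35] -> [16, -44] -> [-44, 16]
  [11, 45, 0, 27, 8, 16, -4, 14, -4] -> [7, 41, -4, 23, 4, 12, -8, 10, -8] -> [-4, 4, 12, -8, 10, -8] -> [-11, -3, 5, -15, 3, -15] -> [-20, -12, -4, -24, -6, -24] -> [-24, -24, -20, -12, -6, -4]
  [-35, -49, 8, 6, 47, 21, -49, 12] -> [-39, -53, 4, 2, 43, 17, -53, 8] -> [4, 2, 8] -> [-3, -5, 1] -> [-12, -14, -8] -> [-14, -12, -8]
  [14, -9, 38, 5, -8, -49, 6] -> [10, -13, 34, 1, -12, -53, 2] -> [10, 34, -12, 2] -> [3, 27, -19, -5] -> [-6, 18, -28, -14] -> [-28, -14, -6, 18]
  [-44, 32, -31, -43, -23, 47, -50, 33, 36] -> [-48, 28, -35, -47, -27, 43, -54, 29, 32] -> [-48, 28, -54, 32] -> [-55, 21, -61, 25] -> [-64, 12, -70, 16] -> [-70, -64, 12, 16]
  [-36, -49, -49, 50, -4, 12, 20, 21, 26] -> [-40, -53, -53, 46, -8, 8, 16, 17, 22] -> [-40, 46, -8, 8, 16, 22] -> [-47, 39, -15, 1, 9, 15] -> [-56, 30, -24, -8, 0, 6] -> [-56, -24, -8, 0, 6, 30]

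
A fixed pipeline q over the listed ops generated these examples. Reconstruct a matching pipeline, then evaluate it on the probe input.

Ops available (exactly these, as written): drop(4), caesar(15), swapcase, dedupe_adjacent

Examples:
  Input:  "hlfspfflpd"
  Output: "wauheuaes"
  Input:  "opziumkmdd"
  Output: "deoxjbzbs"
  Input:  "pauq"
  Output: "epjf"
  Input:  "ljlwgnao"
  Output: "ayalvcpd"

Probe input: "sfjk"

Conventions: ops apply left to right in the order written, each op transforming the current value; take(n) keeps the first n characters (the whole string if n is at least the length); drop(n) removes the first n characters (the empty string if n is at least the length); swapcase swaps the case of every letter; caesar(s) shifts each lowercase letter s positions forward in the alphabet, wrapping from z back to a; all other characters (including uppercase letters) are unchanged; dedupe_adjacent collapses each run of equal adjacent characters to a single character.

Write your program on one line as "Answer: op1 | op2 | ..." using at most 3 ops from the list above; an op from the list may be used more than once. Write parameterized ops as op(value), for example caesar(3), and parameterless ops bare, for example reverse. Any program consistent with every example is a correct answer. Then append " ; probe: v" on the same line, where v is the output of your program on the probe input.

dedupe_adjacent | caesar(15) ; probe: "huyz"

Check, running the answer program on each example:
  "hlfspfflpd" -> "hlfspflpd" -> "wauheuaes"
  "opziumkmdd" -> "opziumkmd" -> "deoxjbzbs"
  "pauq" -> "pauq" -> "epjf"
  "ljlwgnao" -> "ljlwgnao" -> "ayalvcpd"
  probe: "sfjk" -> "sfjk" -> "huyz"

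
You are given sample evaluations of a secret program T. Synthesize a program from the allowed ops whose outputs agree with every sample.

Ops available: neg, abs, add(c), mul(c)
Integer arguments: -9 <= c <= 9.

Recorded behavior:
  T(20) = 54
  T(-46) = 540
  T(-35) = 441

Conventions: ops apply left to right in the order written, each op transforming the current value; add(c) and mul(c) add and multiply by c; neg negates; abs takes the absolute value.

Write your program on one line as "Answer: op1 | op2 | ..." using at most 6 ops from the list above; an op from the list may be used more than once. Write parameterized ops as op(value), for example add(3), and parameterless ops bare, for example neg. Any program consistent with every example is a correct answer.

neg | add(5) | add(9) | mul(-9) | abs

Check, running the answer program on each example:
  20 -> -20 -> -15 -> -6 -> 54 -> 54
  -46 -> 46 -> 51 -> 60 -> -540 -> 540
  -35 -> 35 -> 40 -> 49 -> -441 -> 441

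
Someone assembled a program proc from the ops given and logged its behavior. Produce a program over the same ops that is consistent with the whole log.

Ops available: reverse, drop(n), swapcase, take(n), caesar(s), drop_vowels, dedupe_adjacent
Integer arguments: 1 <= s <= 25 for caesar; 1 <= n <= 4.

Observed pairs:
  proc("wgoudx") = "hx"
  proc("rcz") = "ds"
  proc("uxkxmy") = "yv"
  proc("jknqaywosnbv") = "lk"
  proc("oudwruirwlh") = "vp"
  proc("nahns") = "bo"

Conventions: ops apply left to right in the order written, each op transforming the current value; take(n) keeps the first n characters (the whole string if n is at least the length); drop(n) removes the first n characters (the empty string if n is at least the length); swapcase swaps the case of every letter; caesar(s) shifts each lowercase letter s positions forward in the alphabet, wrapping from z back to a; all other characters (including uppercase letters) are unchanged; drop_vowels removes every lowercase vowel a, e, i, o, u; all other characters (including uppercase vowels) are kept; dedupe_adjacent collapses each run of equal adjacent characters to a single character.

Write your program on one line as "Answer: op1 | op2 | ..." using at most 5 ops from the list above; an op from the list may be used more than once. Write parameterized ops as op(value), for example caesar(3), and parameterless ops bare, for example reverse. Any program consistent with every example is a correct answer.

take(2) | caesar(14) | caesar(13) | reverse

Check, running the answer program on each example:
  "wgoudx" -> "wg" -> "ku" -> "xh" -> "hx"
  "rcz" -> "rc" -> "fq" -> "sd" -> "ds"
  "uxkxmy" -> "ux" -> "il" -> "vy" -> "yv"
  "jknqaywosnbv" -> "jk" -> "xy" -> "kl" -> "lk"
  "oudwruirwlh" -> "ou" -> "ci" -> "pv" -> "vp"
  "nahns" -> "na" -> "bo" -> "ob" -> "bo"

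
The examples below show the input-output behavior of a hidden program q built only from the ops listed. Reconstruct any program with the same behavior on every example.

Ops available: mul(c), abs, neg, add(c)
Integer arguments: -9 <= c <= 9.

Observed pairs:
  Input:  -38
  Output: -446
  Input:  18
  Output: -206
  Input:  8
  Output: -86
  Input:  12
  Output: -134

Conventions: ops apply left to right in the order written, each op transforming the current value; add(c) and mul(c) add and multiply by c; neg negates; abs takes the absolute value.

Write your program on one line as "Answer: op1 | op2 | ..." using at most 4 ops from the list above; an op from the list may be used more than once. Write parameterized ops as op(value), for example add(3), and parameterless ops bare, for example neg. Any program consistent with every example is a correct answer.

mul(-6) | abs | add(-5) | mul(-2)

Check, running the answer program on each example:
  -38 -> 228 -> 228 -> 223 -> -446
  18 -> -108 -> 108 -> 103 -> -206
  8 -> -48 -> 48 -> 43 -> -86
  12 -> -72 -> 72 -> 67 -> -134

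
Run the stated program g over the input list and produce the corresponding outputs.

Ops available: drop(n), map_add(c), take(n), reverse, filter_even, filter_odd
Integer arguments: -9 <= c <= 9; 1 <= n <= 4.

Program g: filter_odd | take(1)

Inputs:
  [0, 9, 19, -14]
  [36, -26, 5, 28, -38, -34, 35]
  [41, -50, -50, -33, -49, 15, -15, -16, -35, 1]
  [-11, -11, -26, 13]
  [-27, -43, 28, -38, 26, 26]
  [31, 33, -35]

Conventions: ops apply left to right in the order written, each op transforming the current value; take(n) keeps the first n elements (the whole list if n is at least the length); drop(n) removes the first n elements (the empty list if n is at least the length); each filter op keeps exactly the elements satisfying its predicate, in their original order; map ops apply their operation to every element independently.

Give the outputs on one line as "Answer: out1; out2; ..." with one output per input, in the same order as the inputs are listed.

Execution, op by op:
  [0, 9, 19, -14] -> [9, 19] -> [9]
  [36, -26, 5, 28, -38, -34, 35] -> [5, 35] -> [5]
  [41, -50, -50, -33, -49, 15, -15, -16, -35, 1] -> [41, -33, -49, 15, -15, -35, 1] -> [41]
  [-11, -11, -26, 13] -> [-11, -11, 13] -> [-11]
  [-27, -43, 28, -38, 26, 26] -> [-27, -43] -> [-27]
  [31, 33, -35] -> [31, 33, -35] -> [31]

[9]; [5]; [41]; [-11]; [-27]; [31]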